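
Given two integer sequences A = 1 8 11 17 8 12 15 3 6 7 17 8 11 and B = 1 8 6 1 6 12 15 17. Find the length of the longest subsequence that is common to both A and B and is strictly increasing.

A longest common strictly increasing subsequence is 1, 8, 12, 15, 17 (length 5); it appears in order in both A and B, and no longer such subsequence exists.

5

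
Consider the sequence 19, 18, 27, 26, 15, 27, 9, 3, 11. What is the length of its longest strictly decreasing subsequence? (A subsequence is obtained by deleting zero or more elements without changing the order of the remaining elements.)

5

Let dp[i] be the longest decreasing subsequence ending at position i. Then dp = [1, 2, 1, 2, 3, 1, 4, 5, 4].
The maximum is 5; one witness is 19, 18, 15, 9, 3 at positions 1,2,5,7,8.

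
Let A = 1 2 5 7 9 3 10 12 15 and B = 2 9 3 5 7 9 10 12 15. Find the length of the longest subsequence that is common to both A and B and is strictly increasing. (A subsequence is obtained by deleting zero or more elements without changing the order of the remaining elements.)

For each value that appears in both, track the longest common increasing run ending there.
The best achievable length is 7; one witness is 2, 5, 7, 9, 10, 12, 15 (A-positions 2,3,4,5,7,8,9, B-positions 1,4,5,6,7,8,9).

7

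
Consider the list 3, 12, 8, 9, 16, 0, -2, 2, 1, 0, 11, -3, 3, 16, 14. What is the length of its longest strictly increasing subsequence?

Let dp[i] be the longest increasing subsequence ending at position i. Then dp = [1, 2, 2, 3, 4, 1, 1, 2, 2, 2, 4, 1, 3, 5, 5].
The maximum is 5; one witness is 3, 8, 9, 11, 16 at positions 1,3,4,11,14.

5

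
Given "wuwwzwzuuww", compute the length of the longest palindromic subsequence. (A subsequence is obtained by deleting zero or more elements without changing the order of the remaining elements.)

Using dp[i][j] = 2 + dp[i+1][j−1] if the ends match, else max(dp[i+1][j], dp[i][j−1]):
dp[1][11] = 7. A witness is wwzwzww at positions 1,3,5,6,7,10,11.

7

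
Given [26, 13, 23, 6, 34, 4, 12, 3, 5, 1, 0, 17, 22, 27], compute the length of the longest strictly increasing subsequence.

5

One longest increasing subsequence is 6, 12, 17, 22, 27 (positions 4,7,12,13,14), of length 5; no longer one exists.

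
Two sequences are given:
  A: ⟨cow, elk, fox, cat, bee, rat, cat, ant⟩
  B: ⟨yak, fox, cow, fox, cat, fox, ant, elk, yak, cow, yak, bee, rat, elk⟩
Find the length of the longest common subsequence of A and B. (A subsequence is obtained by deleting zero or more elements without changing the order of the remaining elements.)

Backtracking the LCS table gives one alignment: cow (A1,B3) → fox (A3,B4) → cat (A4,B5) → bee (A5,B12) → rat (A6,B13).
So the longest common subsequence has length 5.

5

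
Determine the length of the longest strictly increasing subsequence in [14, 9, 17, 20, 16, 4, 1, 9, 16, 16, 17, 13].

Let dp[i] be the longest increasing subsequence ending at position i. Then dp = [1, 1, 2, 3, 2, 1, 1, 2, 3, 3, 4, 3].
The maximum is 4; one witness is 4, 9, 16, 17 at positions 6,8,9,11.

4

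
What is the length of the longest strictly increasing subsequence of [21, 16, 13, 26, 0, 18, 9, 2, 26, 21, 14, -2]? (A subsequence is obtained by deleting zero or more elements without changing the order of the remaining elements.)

3

Let dp[i] be the longest increasing subsequence ending at position i. Then dp = [1, 1, 1, 2, 1, 2, 2, 2, 3, 3, 3, 1].
The maximum is 3; one witness is 16, 18, 26 at positions 2,6,9.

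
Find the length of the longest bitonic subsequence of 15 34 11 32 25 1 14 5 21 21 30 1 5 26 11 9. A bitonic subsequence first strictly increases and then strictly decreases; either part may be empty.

One longest bitonic subsequence is 15, 34, 32, 30, 26, 11, 9 (positions 1,2,4,11,14,15,16): it rises to 34 then falls. Length 7 is optimal.

7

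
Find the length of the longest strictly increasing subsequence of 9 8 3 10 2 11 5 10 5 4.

3

Scanning left to right, the best length ending at each element is: 9→1, 8→1, 3→1, 10→2, 2→1, 11→3, 5→2, 10→3, 5→2, 4→2.
So the longest increasing subsequence has length 3, e.g. 9, 10, 11.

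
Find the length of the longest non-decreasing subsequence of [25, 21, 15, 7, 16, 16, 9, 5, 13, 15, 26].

5

One longest non-decreasing subsequence is 7, 9, 13, 15, 26 (positions 4,7,9,10,11), of length 5; no longer one exists.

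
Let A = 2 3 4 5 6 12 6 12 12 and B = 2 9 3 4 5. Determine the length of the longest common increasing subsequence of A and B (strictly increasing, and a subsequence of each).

4

A longest common strictly increasing subsequence is 2, 3, 4, 5 (length 4); it appears in order in both A and B, and no longer such subsequence exists.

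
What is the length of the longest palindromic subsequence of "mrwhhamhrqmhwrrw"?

One longest palindromic subsequence is rwhmqmhwr (positions 2,3,4,7,10,11,12,13,15); it reads the same forward and backward, and the interval DP gives dp[1][16] = 9.

9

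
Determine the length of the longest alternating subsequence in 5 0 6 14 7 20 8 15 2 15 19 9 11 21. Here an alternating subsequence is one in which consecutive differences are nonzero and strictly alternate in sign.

Track the best alternating length ending on an up-step vs a down-step at each position: up/down = 1/1, 1/2, 3/1, 3/1, 3/4, 5/1, 5/6, 7/6, 3/8, 9/6, 9/6, 9/10, 11/10, 11/1.
The maximum over both is 11; one such subsequence is 5, 0, 14, 7, 20, 8, 15, 2, 15, 9, 11.

11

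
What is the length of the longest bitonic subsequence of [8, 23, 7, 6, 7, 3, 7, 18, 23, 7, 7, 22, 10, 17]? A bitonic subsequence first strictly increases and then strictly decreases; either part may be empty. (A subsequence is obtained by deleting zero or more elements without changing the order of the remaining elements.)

6

One longest bitonic subsequence is 6, 7, 18, 23, 22, 17 (positions 4,5,8,9,12,14): it rises to 23 then falls. Length 6 is optimal.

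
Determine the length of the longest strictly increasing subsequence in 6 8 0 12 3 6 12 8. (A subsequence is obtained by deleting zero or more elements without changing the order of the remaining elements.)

4

Let dp[i] be the longest increasing subsequence ending at position i. Then dp = [1, 2, 1, 3, 2, 3, 4, 4].
The maximum is 4; one witness is 0, 3, 6, 12 at positions 3,5,6,7.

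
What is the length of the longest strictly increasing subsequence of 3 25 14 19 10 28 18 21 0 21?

4

One longest increasing subsequence is 3, 14, 19, 28 (positions 1,3,4,6), of length 4; no longer one exists.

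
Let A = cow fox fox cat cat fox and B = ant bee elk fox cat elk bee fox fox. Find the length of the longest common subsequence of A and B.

3

A longest common subsequence is fox, fox, fox (length 3); the LCS DP confirms no longer common subsequence exists.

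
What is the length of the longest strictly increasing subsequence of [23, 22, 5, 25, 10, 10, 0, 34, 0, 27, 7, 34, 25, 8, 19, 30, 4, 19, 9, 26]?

5

Scanning left to right, the best length ending at each element is: 23→1, 22→1, 5→1, 25→2, 10→2, 10→2, 0→1, 34→3, 0→1, 27→3, 7→2, 34→4, 25→3, 8→3, 19→4, 30→5, 4→2, 19→4, 9→4, 26→5.
So the longest increasing subsequence has length 5, e.g. 5, 7, 8, 19, 30.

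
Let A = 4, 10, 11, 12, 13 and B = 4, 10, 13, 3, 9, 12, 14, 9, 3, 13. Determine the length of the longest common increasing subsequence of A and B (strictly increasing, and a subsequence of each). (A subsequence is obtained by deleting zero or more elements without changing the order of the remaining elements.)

A longest common strictly increasing subsequence is 4, 10, 12, 13 (length 4); it appears in order in both A and B, and no longer such subsequence exists.

4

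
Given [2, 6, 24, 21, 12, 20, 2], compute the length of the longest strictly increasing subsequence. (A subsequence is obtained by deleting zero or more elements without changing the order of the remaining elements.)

Let dp[i] be the longest increasing subsequence ending at position i. Then dp = [1, 2, 3, 3, 3, 4, 1].
The maximum is 4; one witness is 2, 6, 12, 20 at positions 1,2,5,6.

4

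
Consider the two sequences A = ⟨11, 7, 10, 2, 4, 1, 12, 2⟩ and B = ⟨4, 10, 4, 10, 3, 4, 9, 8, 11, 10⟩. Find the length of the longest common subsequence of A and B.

2

Backtracking the LCS table gives one alignment: 11 (A1,B9) → 10 (A3,B10).
So the longest common subsequence has length 2.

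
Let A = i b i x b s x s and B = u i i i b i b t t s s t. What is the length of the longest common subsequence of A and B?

A longest common subsequence is ibibss (length 6); the LCS DP confirms no longer common subsequence exists.

6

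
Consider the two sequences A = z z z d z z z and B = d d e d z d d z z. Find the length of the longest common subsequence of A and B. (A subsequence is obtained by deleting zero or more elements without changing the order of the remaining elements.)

Backtracking the LCS table gives one alignment: z (A1,B5) → d (A4,B7) → z (A6,B8) → z (A7,B9).
So the longest common subsequence has length 4.

4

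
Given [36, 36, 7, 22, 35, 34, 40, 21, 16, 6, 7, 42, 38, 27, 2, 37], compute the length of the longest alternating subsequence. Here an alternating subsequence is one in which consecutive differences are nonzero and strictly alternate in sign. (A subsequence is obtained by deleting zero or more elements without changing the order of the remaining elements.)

9

A longest alternating subsequence is 36, 7, 35, 34, 40, 21, 42, 27, 37 (positions 1,3,5,6,7,8,12,14,16); its 8 consecutive differences strictly alternate in sign, and length 9 is optimal.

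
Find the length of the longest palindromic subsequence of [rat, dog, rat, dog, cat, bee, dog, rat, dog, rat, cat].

9

One longest palindromic subsequence is rat dog rat dog bee dog rat dog rat (positions 1,2,3,4,6,7,8,9,10); it reads the same forward and backward, and the interval DP gives dp[1][11] = 9.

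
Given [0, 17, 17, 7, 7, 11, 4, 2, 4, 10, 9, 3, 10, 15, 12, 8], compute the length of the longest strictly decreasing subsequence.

Let dp[i] be the longest decreasing subsequence ending at position i. Then dp = [1, 1, 1, 2, 2, 2, 3, 4, 3, 3, 4, 5, 3, 2, 3, 5].
The maximum is 5; one witness is 17, 11, 10, 9, 3 at positions 2,6,10,11,12.

5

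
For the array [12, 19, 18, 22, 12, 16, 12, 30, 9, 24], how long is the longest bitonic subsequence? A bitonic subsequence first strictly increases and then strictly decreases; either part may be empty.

6

One longest bitonic subsequence is 12, 19, 18, 16, 12, 9 (positions 1,2,3,6,7,9): it rises to 19 then falls. Length 6 is optimal.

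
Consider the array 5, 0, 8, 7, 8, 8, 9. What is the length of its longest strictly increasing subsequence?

4

One longest increasing subsequence is 5, 7, 8, 9 (positions 1,4,5,7), of length 4; no longer one exists.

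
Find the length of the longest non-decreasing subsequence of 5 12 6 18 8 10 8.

4

Let dp[i] be the longest non-decreasing subsequence ending at position i. Then dp = [1, 2, 2, 3, 3, 4, 4].
The maximum is 4; one witness is 5, 6, 8, 10 at positions 1,3,5,6.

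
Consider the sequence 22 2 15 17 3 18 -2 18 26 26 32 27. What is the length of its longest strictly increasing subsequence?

6

One longest increasing subsequence is 2, 15, 17, 18, 26, 32 (positions 2,3,4,6,9,11), of length 6; no longer one exists.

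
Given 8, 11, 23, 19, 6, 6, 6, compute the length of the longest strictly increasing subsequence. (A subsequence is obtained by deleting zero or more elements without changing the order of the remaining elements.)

3

One longest increasing subsequence is 8, 11, 23 (positions 1,2,3), of length 3; no longer one exists.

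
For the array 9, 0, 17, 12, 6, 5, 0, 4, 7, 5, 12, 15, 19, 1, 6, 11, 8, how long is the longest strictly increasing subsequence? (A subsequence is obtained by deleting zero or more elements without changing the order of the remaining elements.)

Let dp[i] be the longest increasing subsequence ending at position i. Then dp = [1, 1, 2, 2, 2, 2, 1, 2, 3, 3, 4, 5, 6, 2, 4, 5, 5].
The maximum is 6; one witness is 0, 6, 7, 12, 15, 19 at positions 2,5,9,11,12,13.

6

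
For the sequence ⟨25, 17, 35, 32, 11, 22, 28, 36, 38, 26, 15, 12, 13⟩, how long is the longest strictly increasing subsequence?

5

Let dp[i] be the longest increasing subsequence ending at position i. Then dp = [1, 1, 2, 2, 1, 2, 3, 4, 5, 3, 2, 2, 3].
The maximum is 5; one witness is 17, 22, 28, 36, 38 at positions 2,6,7,8,9.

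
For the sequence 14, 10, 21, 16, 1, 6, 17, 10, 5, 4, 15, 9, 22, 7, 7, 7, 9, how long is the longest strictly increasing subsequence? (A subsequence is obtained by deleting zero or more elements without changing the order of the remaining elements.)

Scanning left to right, the best length ending at each element is: 14→1, 10→1, 21→2, 16→2, 1→1, 6→2, 17→3, 10→3, 5→2, 4→2, 15→4, 9→3, 22→5, 7→3, 7→3, 7→3, 9→4.
So the longest increasing subsequence has length 5, e.g. 1, 6, 10, 15, 22.

5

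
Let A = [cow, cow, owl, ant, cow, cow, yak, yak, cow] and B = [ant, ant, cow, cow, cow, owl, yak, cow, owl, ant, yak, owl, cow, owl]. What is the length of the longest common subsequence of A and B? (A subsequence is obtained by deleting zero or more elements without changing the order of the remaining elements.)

A longest common subsequence is cow, cow, owl, ant, yak, cow (length 6); the LCS DP confirms no longer common subsequence exists.

6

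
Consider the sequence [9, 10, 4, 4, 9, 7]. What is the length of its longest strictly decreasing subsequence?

3

Let dp[i] be the longest decreasing subsequence ending at position i. Then dp = [1, 1, 2, 2, 2, 3].
The maximum is 3; one witness is 10, 9, 7 at positions 2,5,6.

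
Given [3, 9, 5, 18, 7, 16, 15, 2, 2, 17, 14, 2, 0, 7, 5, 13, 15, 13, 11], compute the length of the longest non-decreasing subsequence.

Let dp[i] be the longest non-decreasing subsequence ending at position i. Then dp = [1, 2, 2, 3, 3, 4, 4, 1, 2, 5, 4, 3, 1, 4, 4, 5, 6, 6, 5].
The maximum is 6; one witness is 3, 5, 7, 7, 13, 15 at positions 1,3,5,14,16,17.

6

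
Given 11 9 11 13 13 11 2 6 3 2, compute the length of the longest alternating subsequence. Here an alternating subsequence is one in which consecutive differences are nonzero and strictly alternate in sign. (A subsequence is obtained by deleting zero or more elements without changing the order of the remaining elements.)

A longest alternating subsequence is 11, 9, 11, 2, 6, 3 (positions 1,2,3,7,8,9); its 5 consecutive differences strictly alternate in sign, and length 6 is optimal.

6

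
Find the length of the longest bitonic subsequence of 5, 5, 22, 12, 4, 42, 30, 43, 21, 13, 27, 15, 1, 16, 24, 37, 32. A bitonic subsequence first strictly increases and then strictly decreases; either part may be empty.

One longest bitonic subsequence is 5, 12, 13, 15, 16, 24, 37, 32 (positions 1,4,10,12,14,15,16,17): it rises to 37 then falls. Length 8 is optimal.

8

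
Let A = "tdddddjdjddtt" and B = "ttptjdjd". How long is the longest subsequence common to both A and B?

A longest common subsequence is tjdjd (length 5); the LCS DP confirms no longer common subsequence exists.

5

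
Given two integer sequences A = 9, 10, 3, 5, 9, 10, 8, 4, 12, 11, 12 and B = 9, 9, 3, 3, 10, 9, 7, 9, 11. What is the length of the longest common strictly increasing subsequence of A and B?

3

For each value that appears in both, track the longest common increasing run ending there.
The best achievable length is 3; one witness is 9, 10, 11 (A-positions 1,2,10, B-positions 1,5,9).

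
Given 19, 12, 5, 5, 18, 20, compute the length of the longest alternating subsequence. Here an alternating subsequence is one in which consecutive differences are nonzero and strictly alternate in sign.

Track the best alternating length ending on an up-step vs a down-step at each position: up/down = 1/1, 1/2, 1/2, 1/2, 3/2, 3/1.
The maximum over both is 3; one such subsequence is 19, 12, 18.

3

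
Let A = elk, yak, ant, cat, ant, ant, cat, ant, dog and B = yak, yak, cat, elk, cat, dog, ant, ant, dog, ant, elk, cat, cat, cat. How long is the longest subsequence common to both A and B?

A longest common subsequence is elk, ant, ant, ant, cat (length 5); the LCS DP confirms no longer common subsequence exists.

5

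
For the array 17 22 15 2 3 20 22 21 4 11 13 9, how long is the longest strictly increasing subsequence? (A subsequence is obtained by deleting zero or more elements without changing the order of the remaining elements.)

5

Let dp[i] be the longest increasing subsequence ending at position i. Then dp = [1, 2, 1, 1, 2, 3, 4, 4, 3, 4, 5, 4].
The maximum is 5; one witness is 2, 3, 4, 11, 13 at positions 4,5,9,10,11.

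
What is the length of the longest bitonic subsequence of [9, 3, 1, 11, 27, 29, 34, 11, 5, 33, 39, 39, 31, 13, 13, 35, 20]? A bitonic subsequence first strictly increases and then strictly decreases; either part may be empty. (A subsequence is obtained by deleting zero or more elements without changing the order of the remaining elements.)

8

Let inc[i] be the LIS ending at i and dec[i] the longest strictly decreasing subsequence starting at i. inc = [1, 1, 1, 2, 3, 4, 5, 2, 2, 5, 6, 6, 5, 3, 3, 6, 4], dec = [3, 2, 1, 2, 3, 3, 4, 2, 1, 3, 3, 3, 2, 1, 1, 2, 1].
max_i inc[i]+dec[i]−1 = 8, with one witness 9, 11, 27, 29, 34, 33, 31, 20.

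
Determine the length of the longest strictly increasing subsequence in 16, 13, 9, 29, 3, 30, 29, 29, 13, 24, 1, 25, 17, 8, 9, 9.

4

Scanning left to right, the best length ending at each element is: 16→1, 13→1, 9→1, 29→2, 3→1, 30→3, 29→2, 29→2, 13→2, 24→3, 1→1, 25→4, 17→3, 8→2, 9→3, 9→3.
So the longest increasing subsequence has length 4, e.g. 9, 13, 24, 25.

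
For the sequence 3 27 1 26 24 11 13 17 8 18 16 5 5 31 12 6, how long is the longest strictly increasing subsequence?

6

One longest increasing subsequence is 3, 11, 13, 17, 18, 31 (positions 1,6,7,8,10,14), of length 6; no longer one exists.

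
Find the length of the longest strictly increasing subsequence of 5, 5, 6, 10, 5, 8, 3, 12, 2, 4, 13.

Let dp[i] be the longest increasing subsequence ending at position i. Then dp = [1, 1, 2, 3, 1, 3, 1, 4, 1, 2, 5].
The maximum is 5; one witness is 5, 6, 10, 12, 13 at positions 1,3,4,8,11.

5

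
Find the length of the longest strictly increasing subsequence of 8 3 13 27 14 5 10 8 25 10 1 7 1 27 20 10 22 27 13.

7

One longest increasing subsequence is 3, 5, 8, 10, 20, 22, 27 (positions 2,6,8,10,15,17,18), of length 7; no longer one exists.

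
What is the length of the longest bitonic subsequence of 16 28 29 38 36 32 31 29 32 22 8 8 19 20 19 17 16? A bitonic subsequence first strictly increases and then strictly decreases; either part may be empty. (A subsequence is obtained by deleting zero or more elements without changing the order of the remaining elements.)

13

One longest bitonic subsequence is 16, 28, 29, 38, 36, 32, 31, 29, 22, 20, 19, 17, 16 (positions 1,2,3,4,5,6,7,8,10,14,15,16,17): it rises to 38 then falls. Length 13 is optimal.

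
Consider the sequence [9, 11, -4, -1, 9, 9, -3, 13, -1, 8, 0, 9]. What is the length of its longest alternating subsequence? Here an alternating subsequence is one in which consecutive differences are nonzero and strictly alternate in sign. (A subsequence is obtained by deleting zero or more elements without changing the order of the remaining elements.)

10

A longest alternating subsequence is 9, 11, -4, -1, -3, 13, -1, 8, 0, 9 (positions 1,2,3,4,7,8,9,10,11,12); its 9 consecutive differences strictly alternate in sign, and length 10 is optimal.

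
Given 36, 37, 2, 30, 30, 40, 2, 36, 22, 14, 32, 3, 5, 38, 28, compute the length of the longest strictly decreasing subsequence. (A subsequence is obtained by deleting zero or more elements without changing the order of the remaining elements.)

5

Let dp[i] be the longest decreasing subsequence ending at position i. Then dp = [1, 1, 2, 2, 2, 1, 3, 2, 3, 4, 3, 5, 5, 2, 4].
The maximum is 5; one witness is 36, 30, 22, 14, 3 at positions 1,4,9,10,12.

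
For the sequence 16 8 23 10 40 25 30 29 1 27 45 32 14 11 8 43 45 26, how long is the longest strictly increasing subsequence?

7

Scanning left to right, the best length ending at each element is: 16→1, 8→1, 23→2, 10→2, 40→3, 25→3, 30→4, 29→4, 1→1, 27→4, 45→5, 32→5, 14→3, 11→3, 8→2, 43→6, 45→7, 26→4.
So the longest increasing subsequence has length 7, e.g. 16, 23, 25, 30, 32, 43, 45.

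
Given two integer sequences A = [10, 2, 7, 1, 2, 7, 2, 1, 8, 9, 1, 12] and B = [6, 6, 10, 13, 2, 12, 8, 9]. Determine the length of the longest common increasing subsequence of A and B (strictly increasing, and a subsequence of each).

3

For each value that appears in both, track the longest common increasing run ending there.
The best achievable length is 3; one witness is 2, 8, 9 (A-positions 2,9,10, B-positions 5,7,8).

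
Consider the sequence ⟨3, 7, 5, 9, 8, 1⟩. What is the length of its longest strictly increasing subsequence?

3

Let dp[i] be the longest increasing subsequence ending at position i. Then dp = [1, 2, 2, 3, 3, 1].
The maximum is 3; one witness is 3, 7, 9 at positions 1,2,4.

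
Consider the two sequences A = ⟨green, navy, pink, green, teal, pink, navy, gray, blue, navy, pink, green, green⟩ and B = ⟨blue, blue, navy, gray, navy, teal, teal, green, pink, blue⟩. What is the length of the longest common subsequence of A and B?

4

Backtracking the LCS table gives one alignment: navy (A2,B5) → green (A4,B8) → pink (A6,B9) → blue (A9,B10).
So the longest common subsequence has length 4.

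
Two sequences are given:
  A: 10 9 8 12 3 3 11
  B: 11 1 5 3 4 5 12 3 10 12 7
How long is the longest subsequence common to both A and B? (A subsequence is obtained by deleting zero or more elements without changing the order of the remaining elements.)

2

A longest common subsequence is 10, 12 (length 2); the LCS DP confirms no longer common subsequence exists.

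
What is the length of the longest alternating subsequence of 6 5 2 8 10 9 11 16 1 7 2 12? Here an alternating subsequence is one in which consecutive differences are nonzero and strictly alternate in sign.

Track the best alternating length ending on an up-step vs a down-step at each position: up/down = 1/1, 1/2, 1/2, 3/1, 3/1, 3/4, 5/1, 5/1, 1/6, 7/6, 7/8, 9/6.
The maximum over both is 9; one such subsequence is 6, 5, 10, 9, 11, 1, 7, 2, 12.

9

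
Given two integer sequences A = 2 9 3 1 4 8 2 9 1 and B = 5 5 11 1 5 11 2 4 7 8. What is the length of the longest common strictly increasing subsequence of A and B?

For each value that appears in both, track the longest common increasing run ending there.
The best achievable length is 3; one witness is 1, 4, 8 (A-positions 4,5,6, B-positions 4,8,10).

3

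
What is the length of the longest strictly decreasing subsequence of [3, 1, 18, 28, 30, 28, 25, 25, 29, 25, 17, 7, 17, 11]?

Scanning left to right, the best length ending at each element is: 3→1, 1→2, 18→1, 28→1, 30→1, 28→2, 25→3, 25→3, 29→2, 25→3, 17→4, 7→5, 17→4, 11→5.
So the longest decreasing subsequence has length 5, e.g. 30, 28, 25, 17, 7.

5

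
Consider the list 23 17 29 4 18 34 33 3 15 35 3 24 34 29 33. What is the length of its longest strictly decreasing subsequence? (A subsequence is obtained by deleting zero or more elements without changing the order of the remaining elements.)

One longest decreasing subsequence is 23, 17, 4, 3 (positions 1,2,4,8), of length 4; no longer one exists.

4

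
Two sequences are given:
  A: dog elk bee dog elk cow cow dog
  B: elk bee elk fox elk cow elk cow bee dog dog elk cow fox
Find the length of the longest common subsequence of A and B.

6

Backtracking the LCS table gives one alignment: elk (A2,B1) → bee (A3,B2) → elk (A5,B5) → cow (A6,B6) → cow (A7,B8) → dog (A8,B11).
So the longest common subsequence has length 6.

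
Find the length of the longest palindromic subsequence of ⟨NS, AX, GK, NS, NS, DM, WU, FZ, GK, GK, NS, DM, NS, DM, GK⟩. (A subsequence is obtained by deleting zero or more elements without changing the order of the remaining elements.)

8

One longest palindromic subsequence is GK NS DM GK GK DM NS GK (positions 3,5,6,9,10,12,13,15); it reads the same forward and backward, and the interval DP gives dp[1][15] = 8.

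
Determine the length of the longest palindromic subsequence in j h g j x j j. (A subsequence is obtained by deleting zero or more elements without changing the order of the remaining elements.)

5

One longest palindromic subsequence is jjxjj (positions 1,4,5,6,7); it reads the same forward and backward, and the interval DP gives dp[1][7] = 5.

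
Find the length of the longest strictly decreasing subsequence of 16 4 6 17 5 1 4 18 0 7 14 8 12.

5

One longest decreasing subsequence is 16, 6, 5, 1, 0 (positions 1,3,5,6,9), of length 5; no longer one exists.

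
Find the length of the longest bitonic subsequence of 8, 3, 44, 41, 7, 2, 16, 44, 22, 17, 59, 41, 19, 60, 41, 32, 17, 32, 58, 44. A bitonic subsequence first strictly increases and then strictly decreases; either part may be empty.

Let inc[i] be the LIS ending at i and dec[i] the longest strictly decreasing subsequence starting at i. inc = [1, 1, 2, 2, 2, 1, 3, 4, 4, 4, 5, 5, 5, 6, 6, 6, 4, 6, 7, 7], dec = [3, 2, 5, 4, 2, 1, 1, 4, 3, 1, 4, 3, 2, 4, 3, 2, 1, 1, 2, 1].
max_i inc[i]+dec[i]−1 = 9, with one witness 3, 7, 16, 44, 59, 60, 41, 32, 17.

9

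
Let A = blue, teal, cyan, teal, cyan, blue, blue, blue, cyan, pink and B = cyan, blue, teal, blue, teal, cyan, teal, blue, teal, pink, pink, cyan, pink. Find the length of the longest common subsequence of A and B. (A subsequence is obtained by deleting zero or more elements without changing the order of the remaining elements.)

7

A longest common subsequence is blue, teal, cyan, teal, blue, cyan, pink (length 7); the LCS DP confirms no longer common subsequence exists.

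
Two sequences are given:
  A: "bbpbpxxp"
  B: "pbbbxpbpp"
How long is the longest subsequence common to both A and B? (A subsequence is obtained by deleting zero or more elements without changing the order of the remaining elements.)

6

Backtracking the LCS table gives one alignment: b (A1,B3) → b (A2,B4) → p (A3,B6) → b (A4,B7) → p (A5,B8) → p (A8,B9).
So the longest common subsequence has length 6.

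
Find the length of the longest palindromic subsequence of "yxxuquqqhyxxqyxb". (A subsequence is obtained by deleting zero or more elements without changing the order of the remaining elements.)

9

One longest palindromic subsequence is yxxqqqxxy (positions 1,2,3,5,7,8,11,12,14); it reads the same forward and backward, and the interval DP gives dp[1][16] = 9.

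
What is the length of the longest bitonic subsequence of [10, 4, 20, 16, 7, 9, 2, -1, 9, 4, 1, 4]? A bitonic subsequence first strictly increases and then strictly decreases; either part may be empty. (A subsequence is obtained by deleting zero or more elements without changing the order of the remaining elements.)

6

One longest bitonic subsequence is 10, 20, 16, 9, 4, 1 (positions 1,3,4,9,10,11): it rises to 20 then falls. Length 6 is optimal.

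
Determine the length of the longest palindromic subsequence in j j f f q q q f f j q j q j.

One longest palindromic subsequence is jjffqqqffjj (positions 1,2,3,4,5,6,7,8,9,12,14); it reads the same forward and backward, and the interval DP gives dp[1][14] = 11.

11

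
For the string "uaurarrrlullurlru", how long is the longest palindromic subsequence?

10

Using dp[i][j] = 2 + dp[i+1][j−1] if the ends match, else max(dp[i+1][j], dp[i][j−1]):
dp[1][17] = 10. A witness is urlullulru at positions 1,4,9,10,11,12,13,15,16,17.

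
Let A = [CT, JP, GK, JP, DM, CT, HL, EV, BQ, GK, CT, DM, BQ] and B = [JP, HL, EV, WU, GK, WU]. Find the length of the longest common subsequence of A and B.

4

A longest common subsequence is JP, HL, EV, GK (length 4); the LCS DP confirms no longer common subsequence exists.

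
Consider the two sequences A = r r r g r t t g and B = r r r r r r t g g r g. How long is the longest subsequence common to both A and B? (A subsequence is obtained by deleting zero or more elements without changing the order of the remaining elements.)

6

Backtracking the LCS table gives one alignment: r (A1,B4) → r (A2,B5) → r (A3,B6) → g (A4,B9) → r (A5,B10) → g (A8,B11).
So the longest common subsequence has length 6.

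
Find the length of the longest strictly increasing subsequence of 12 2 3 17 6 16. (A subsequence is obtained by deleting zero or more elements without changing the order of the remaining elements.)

4

Scanning left to right, the best length ending at each element is: 12→1, 2→1, 3→2, 17→3, 6→3, 16→4.
So the longest increasing subsequence has length 4, e.g. 2, 3, 6, 16.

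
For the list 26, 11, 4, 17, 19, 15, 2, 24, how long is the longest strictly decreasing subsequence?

4

Scanning left to right, the best length ending at each element is: 26→1, 11→2, 4→3, 17→2, 19→2, 15→3, 2→4, 24→2.
So the longest decreasing subsequence has length 4, e.g. 26, 11, 4, 2.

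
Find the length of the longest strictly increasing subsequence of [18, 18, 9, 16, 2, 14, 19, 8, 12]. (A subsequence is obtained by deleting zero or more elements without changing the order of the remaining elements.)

One longest increasing subsequence is 9, 16, 19 (positions 3,4,7), of length 3; no longer one exists.

3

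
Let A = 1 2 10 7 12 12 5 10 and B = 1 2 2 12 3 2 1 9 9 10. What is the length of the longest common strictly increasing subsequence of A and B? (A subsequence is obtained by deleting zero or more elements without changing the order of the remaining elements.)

A longest common strictly increasing subsequence is 1, 2, 12 (length 3); it appears in order in both A and B, and no longer such subsequence exists.

3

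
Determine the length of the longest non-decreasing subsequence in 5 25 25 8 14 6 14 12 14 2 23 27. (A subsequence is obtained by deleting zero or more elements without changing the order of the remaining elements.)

Let dp[i] be the longest non-decreasing subsequence ending at position i. Then dp = [1, 2, 3, 2, 3, 2, 4, 3, 5, 1, 6, 7].
The maximum is 7; one witness is 5, 8, 14, 14, 14, 23, 27 at positions 1,4,5,7,9,11,12.

7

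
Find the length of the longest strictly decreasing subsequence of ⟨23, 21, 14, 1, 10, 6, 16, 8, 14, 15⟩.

5

One longest decreasing subsequence is 23, 21, 14, 10, 6 (positions 1,2,3,5,6), of length 5; no longer one exists.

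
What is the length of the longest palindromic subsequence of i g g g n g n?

4

One longest palindromic subsequence is gggg (positions 2,3,4,6); it reads the same forward and backward, and the interval DP gives dp[1][7] = 4.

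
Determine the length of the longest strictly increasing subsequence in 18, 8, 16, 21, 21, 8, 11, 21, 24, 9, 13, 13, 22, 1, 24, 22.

Let dp[i] be the longest increasing subsequence ending at position i. Then dp = [1, 1, 2, 3, 3, 1, 2, 3, 4, 2, 3, 3, 4, 1, 5, 4].
The maximum is 5; one witness is 8, 16, 21, 22, 24 at positions 2,3,4,13,15.

5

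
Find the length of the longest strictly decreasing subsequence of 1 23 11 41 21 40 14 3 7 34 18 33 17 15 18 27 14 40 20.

One longest decreasing subsequence is 41, 40, 34, 18, 17, 15, 14 (positions 4,6,10,11,13,14,17), of length 7; no longer one exists.

7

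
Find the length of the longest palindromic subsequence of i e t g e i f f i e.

One longest palindromic subsequence is eiffie (positions 2,6,7,8,9,10); it reads the same forward and backward, and the interval DP gives dp[1][10] = 6.

6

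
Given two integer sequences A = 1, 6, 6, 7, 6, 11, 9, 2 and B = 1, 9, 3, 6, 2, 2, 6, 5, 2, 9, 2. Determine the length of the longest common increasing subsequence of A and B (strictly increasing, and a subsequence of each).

3

For each value that appears in both, track the longest common increasing run ending there.
The best achievable length is 3; one witness is 1, 6, 9 (A-positions 1,2,7, B-positions 1,4,10).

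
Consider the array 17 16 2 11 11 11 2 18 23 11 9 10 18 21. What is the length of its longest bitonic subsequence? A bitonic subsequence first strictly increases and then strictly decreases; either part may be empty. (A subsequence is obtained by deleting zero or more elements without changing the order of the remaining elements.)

One longest bitonic subsequence is 2, 11, 18, 23, 11, 10 (positions 3,4,8,9,10,12): it rises to 23 then falls. Length 6 is optimal.

6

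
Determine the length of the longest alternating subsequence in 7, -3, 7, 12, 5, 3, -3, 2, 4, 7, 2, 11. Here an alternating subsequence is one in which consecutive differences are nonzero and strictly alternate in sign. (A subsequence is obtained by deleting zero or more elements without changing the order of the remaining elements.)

7

A longest alternating subsequence is 7, -3, 7, 3, 4, 2, 11 (positions 1,2,3,6,9,11,12); its 6 consecutive differences strictly alternate in sign, and length 7 is optimal.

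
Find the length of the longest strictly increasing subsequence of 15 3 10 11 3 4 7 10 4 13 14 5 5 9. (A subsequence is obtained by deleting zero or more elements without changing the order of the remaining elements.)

6

Scanning left to right, the best length ending at each element is: 15→1, 3→1, 10→2, 11→3, 3→1, 4→2, 7→3, 10→4, 4→2, 13→5, 14→6, 5→3, 5→3, 9→4.
So the longest increasing subsequence has length 6, e.g. 3, 4, 7, 10, 13, 14.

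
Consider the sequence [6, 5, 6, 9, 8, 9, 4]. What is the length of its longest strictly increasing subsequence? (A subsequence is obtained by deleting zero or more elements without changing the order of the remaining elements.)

4

Scanning left to right, the best length ending at each element is: 6→1, 5→1, 6→2, 9→3, 8→3, 9→4, 4→1.
So the longest increasing subsequence has length 4, e.g. 5, 6, 8, 9.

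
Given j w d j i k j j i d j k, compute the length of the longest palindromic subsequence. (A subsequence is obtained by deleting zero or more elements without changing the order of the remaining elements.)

8

One longest palindromic subsequence is jdijjidj (positions 1,3,5,7,8,9,10,11); it reads the same forward and backward, and the interval DP gives dp[1][12] = 8.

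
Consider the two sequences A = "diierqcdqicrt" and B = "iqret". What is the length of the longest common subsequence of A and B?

Backtracking the LCS table gives one alignment: i (A3,B1) → q (A9,B2) → r (A12,B3) → t (A13,B5).
So the longest common subsequence has length 4.

4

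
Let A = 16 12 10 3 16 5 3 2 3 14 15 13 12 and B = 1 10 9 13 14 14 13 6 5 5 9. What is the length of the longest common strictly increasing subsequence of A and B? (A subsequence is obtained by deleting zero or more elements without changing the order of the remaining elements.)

For each value that appears in both, track the longest common increasing run ending there.
The best achievable length is 2; one witness is 10, 13 (A-positions 3,12, B-positions 2,4).

2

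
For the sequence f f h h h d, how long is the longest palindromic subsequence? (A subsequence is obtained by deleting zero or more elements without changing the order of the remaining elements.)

One longest palindromic subsequence is hhh (positions 3,4,5); it reads the same forward and backward, and the interval DP gives dp[1][6] = 3.

3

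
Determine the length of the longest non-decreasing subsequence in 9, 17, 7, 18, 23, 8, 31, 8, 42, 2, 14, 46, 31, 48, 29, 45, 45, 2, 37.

Let dp[i] be the longest non-decreasing subsequence ending at position i. Then dp = [1, 2, 1, 3, 4, 2, 5, 3, 6, 1, 4, 7, 6, 8, 5, 7, 8, 2, 7].
The maximum is 8; one witness is 9, 17, 18, 23, 31, 42, 46, 48 at positions 1,2,4,5,7,9,12,14.

8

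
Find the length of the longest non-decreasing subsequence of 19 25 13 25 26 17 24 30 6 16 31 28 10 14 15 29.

6

Let dp[i] be the longest non-decreasing subsequence ending at position i. Then dp = [1, 2, 1, 3, 4, 2, 3, 5, 1, 2, 6, 5, 2, 3, 4, 6].
The maximum is 6; one witness is 19, 25, 25, 26, 30, 31 at positions 1,2,4,5,8,11.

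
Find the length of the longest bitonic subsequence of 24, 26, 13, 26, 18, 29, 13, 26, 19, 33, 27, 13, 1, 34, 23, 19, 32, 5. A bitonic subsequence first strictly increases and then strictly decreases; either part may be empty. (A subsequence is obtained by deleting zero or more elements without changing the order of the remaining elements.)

8

One longest bitonic subsequence is 24, 26, 29, 33, 27, 23, 19, 5 (positions 1,2,6,10,11,15,16,18): it rises to 33 then falls. Length 8 is optimal.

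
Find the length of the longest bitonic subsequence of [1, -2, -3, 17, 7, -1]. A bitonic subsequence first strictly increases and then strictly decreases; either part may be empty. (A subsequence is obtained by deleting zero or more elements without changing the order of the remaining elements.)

One longest bitonic subsequence is 1, 17, 7, -1 (positions 1,4,5,6): it rises to 17 then falls. Length 4 is optimal.

4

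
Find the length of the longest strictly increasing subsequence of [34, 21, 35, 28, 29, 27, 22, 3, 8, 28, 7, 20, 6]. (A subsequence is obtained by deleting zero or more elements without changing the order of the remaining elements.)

Scanning left to right, the best length ending at each element is: 34→1, 21→1, 35→2, 28→2, 29→3, 27→2, 22→2, 3→1, 8→2, 28→3, 7→2, 20→3, 6→2.
So the longest increasing subsequence has length 3, e.g. 21, 28, 29.

3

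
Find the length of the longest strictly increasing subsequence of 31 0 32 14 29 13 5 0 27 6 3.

3

Let dp[i] be the longest increasing subsequence ending at position i. Then dp = [1, 1, 2, 2, 3, 2, 2, 1, 3, 3, 2].
The maximum is 3; one witness is 0, 14, 29 at positions 2,4,5.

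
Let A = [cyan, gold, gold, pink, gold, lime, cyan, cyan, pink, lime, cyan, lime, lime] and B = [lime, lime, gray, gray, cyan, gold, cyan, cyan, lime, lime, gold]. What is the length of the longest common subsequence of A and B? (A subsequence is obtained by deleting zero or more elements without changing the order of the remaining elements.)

Backtracking the LCS table gives one alignment: cyan (A1,B5) → gold (A5,B6) → cyan (A7,B7) → cyan (A8,B8) → lime (A10,B9) → lime (A12,B10).
So the longest common subsequence has length 6.

6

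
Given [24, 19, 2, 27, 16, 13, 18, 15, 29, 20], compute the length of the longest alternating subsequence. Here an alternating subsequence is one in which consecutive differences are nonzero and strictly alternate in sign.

A longest alternating subsequence is 24, 19, 27, 16, 18, 15, 29, 20 (positions 1,2,4,5,7,8,9,10); its 7 consecutive differences strictly alternate in sign, and length 8 is optimal.

8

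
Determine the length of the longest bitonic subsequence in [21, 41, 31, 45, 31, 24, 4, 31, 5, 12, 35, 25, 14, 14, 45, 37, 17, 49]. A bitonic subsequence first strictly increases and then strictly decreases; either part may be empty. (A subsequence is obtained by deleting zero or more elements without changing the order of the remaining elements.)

One longest bitonic subsequence is 21, 24, 31, 35, 45, 37, 17 (positions 1,6,8,11,15,16,17): it rises to 45 then falls. Length 7 is optimal.

7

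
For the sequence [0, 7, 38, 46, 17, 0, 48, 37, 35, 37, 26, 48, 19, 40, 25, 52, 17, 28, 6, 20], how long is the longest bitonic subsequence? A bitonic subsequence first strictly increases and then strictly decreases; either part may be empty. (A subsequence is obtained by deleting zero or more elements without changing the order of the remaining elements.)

Let inc[i] be the LIS ending at i and dec[i] the longest strictly decreasing subsequence starting at i. inc = [1, 2, 3, 4, 3, 1, 5, 4, 4, 5, 4, 6, 4, 6, 5, 7, 3, 6, 2, 5], dec = [1, 2, 7, 7, 2, 1, 7, 6, 5, 5, 4, 5, 3, 4, 3, 3, 2, 2, 1, 1].
max_i inc[i]+dec[i]−1 = 11, with one witness 0, 7, 38, 46, 48, 37, 35, 26, 25, 17, 6.

11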